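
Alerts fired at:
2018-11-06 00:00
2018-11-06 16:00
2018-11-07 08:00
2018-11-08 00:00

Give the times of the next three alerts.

2018-11-08 16:00, 2018-11-09 08:00, 2018-11-10 00:00

The interval is a steady 16 hours (16, 16, 16).
2018-11-08 00:00 + 16 h = 2018-11-08 16:00.
2018-11-08 16:00 + 16 h = 2018-11-09 08:00.
2018-11-09 08:00 + 16 h = 2018-11-10 00:00.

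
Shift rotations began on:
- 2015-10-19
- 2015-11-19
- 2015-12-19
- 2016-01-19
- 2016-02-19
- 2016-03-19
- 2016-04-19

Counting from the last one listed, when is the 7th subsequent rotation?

Gaps: 31, 30, 31, 31, 29, 31 days — not constant. Every event is on the 19th of the month.
Pattern: the 19th of each month.
Next: May 2016 → 2016-05-19.
Next: June 2016 → 2016-06-19.
Next: July 2016 → 2016-07-19.
August 2016: 2016-08-19.
Next: September 2016 → 2016-09-19.
Next: October 2016 → 2016-10-19.
Next: November 2016 → 2016-11-19.

2016-11-19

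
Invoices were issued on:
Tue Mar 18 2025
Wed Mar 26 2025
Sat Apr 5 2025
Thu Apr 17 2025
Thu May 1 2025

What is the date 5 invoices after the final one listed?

Sat Aug 9 2025

The spacing grows by 2 each time: 8, 10, 12, 14 days.
Next gap: 16 days. Thu May 1 2025 + 16 days = Sat May 17 2025.
Next gap: 18 days. Sat May 17 2025 + 18 days = Wed Jun 4 2025.
Next gap: 20 days. Wed Jun 4 2025 + 20 days = Tue Jun 24 2025.
Next gap: 22 days. Tue Jun 24 2025 + 22 days = Wed Jul 16 2025.
Next gap: 24 days. Wed Jul 16 2025 + 24 days = Sat Aug 9 2025.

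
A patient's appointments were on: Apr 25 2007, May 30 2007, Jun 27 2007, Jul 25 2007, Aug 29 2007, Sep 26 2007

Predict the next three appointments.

All Wednesdays; the gaps (35, 28, 28, 35, 28) vary with month length.
This is the last Wednesday of each month.
October 2007 ends with Wednesday Oct 31 2007.
November 2007 ends with Wednesday Nov 28 2007.
Last Wednesday of December 2007: Dec 26 2007.

Oct 31 2007, Nov 28 2007, Dec 26 2007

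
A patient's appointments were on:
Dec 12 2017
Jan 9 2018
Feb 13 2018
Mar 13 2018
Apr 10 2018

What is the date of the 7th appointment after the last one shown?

Nov 13 2018

All dates are Tuesdays, 28, 35, 28, 28 days apart.
Specifically, the 2nd Tuesday of each month.
2nd Tuesday of May 2018: May 8 2018.
2nd Tuesday of June 2018: Jun 12 2018.
July 2018 — 2nd Tuesday is Jul 10 2018.
2nd Tuesday of August 2018: Aug 14 2018.
2nd Tuesday of September 2018: Sep 11 2018.
October 2018 — 2nd Tuesday is Oct 9 2018.
2nd Tuesday of November 2018: Nov 13 2018.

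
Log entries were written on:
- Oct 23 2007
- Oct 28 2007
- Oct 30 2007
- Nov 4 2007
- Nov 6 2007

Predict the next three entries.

Gaps: 5, 2, 5, 2 days — not constant, but cyclic with period 2.
The events fall on every Tuesday and Sunday.
The following Sunday is Nov 11 2007.
Next Tuesday: Nov 13 2007.
Next Sunday: Nov 18 2007.

Nov 11 2007, Nov 13 2007, Nov 18 2007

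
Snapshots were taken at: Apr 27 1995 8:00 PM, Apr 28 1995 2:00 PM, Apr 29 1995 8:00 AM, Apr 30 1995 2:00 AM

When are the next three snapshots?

Apr 30 1995 8:00 PM, May 1 1995 2:00 PM, May 2 1995 8:00 AM

Gaps: 18, 18, 18 hours — each event is 18 hours after the previous one.
Apr 30 1995 2:00 AM + 18 h = Apr 30 1995 8:00 PM.
Apr 30 1995 8:00 PM + 18 h = May 1 1995 2:00 PM.
May 1 1995 2:00 PM + 18 h = May 2 1995 8:00 AM.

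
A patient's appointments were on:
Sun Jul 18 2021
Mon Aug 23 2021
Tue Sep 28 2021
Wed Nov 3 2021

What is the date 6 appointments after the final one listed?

Tue Jun 7 2022

Every event comes 36 days after the last (36, 36, 36).
Wed Nov 3 2021 + 36 days = Thu Dec 9 2021.
Thu Dec 9 2021 + 36 days = Fri Jan 14 2022.
Fri Jan 14 2022 + 36 days = Sat Feb 19 2022.
Sat Feb 19 2022 + 36 days = Sun Mar 27 2022.
Sun Mar 27 2022 + 36 days = Mon May 2 2022.
Mon May 2 2022 + 36 days = Tue Jun 7 2022.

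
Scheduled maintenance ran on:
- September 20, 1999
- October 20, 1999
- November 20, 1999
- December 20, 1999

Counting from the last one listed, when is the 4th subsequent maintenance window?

April 20, 2000

The day-of-month is always 20 (30, 31, 30 days between events).
So this recurs on the 20th of each month.
Next: January 2000 → January 20, 2000.
February 2000: February 20, 2000.
Next: March 2000 → March 20, 2000.
Next: April 2000 → April 20, 2000.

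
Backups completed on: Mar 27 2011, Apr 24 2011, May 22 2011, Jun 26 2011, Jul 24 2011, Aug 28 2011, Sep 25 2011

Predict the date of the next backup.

Oct 23 2011

Gaps: 28, 28, 35, 28, 35, 28 days — a mix of 28 and 35. Every date is a Sunday.
Each is the 4th Sunday of its month.
October 2011 — 4th Sunday is Oct 23 2011.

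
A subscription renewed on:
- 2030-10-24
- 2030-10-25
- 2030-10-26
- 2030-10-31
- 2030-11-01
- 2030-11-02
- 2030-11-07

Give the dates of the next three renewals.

2030-11-08, 2030-11-09, 2030-11-14

Every event lands on a Thursday or Friday or Saturday (gaps cycle 1, 1, 5, 1, 1, 5).
So the schedule is: every Thursday, Friday and Saturday.
The following Friday is 2030-11-08.
Next Saturday: 2030-11-09.
Next Thursday: 2030-11-14.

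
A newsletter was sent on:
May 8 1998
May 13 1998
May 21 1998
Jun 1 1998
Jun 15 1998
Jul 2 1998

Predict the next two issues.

The spacing grows by 3 each time: 5, 8, 11, 14, 17 days.
Next gap: 20 days. Jul 2 1998 + 20 days = Jul 22 1998.
Next gap: 23 days. Jul 22 1998 + 23 days = Aug 14 1998.

Jul 22 1998, Aug 14 1998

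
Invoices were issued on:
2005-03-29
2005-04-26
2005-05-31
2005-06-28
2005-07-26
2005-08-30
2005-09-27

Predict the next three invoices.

These are Tuesdays with 28, 35, 28, 28, 35, 28-day gaps.
Each is the final Tuesday of its month — 2005-03-29 is past the 28th, so '4th Tuesday' doesn't fit.
Last Tuesday of October 2005: 2005-10-25.
Last Tuesday of November 2005: 2005-11-29.
December 2005 ends with Tuesday 2005-12-27.

2005-10-25, 2005-11-29, 2005-12-27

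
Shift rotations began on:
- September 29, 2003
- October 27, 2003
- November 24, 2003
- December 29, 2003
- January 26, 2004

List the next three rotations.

February 23, 2004; March 29, 2004; April 26, 2004

Every date is a Monday; gaps 28, 28, 35, 28 days.
Each is the last Monday of its month (at least one falls on the 29th or later, ruling out '4th Monday').
February 2004 ends with Monday February 23, 2004.
Last Monday of March 2004: March 29, 2004.
Last Monday of April 2004: April 26, 2004.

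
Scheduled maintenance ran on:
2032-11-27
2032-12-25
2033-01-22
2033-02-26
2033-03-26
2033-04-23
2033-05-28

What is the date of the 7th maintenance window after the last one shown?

Gaps: 28, 28, 35, 28, 28, 35 days — a mix of 28 and 35. Every date is a Saturday.
Each is the 4th Saturday of its month.
4th Saturday of June 2033: 2033-06-25.
July 2033 — 4th Saturday is 2033-07-23.
4th Saturday of August 2033: 2033-08-27.
4th Saturday of September 2033: 2033-09-24.
October 2033 — 4th Saturday is 2033-10-22.
4th Saturday of November 2033: 2033-11-26.
4th Saturday of December 2033: 2033-12-24.

2033-12-24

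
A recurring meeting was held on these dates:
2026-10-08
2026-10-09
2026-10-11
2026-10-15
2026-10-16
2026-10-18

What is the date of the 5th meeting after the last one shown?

The gap pattern 1, 2, 4, 1, 2 repeats every 3 events.
These are the Thursdays, Fridays and Sundays of each week.
The following Thursday is 2026-10-22.
Next Friday: 2026-10-23.
The following Sunday is 2026-10-25.
Next Thursday: 2026-10-29.
The following Friday is 2026-10-30.

2026-10-30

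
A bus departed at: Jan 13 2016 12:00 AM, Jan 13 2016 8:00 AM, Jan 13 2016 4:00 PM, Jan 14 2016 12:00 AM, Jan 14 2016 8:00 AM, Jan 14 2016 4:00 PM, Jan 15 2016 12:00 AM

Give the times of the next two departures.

The interval is a steady 8 hours (8, 8, 8, 8, 8, 8).
Jan 15 2016 12:00 AM + 8 h = Jan 15 2016 8:00 AM.
Jan 15 2016 8:00 AM + 8 h = Jan 15 2016 4:00 PM.

Jan 15 2016 8:00 AM, Jan 15 2016 4:00 PM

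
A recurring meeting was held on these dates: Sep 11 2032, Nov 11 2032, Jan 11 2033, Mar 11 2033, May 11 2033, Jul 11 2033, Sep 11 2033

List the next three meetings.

Each date is the 11th; the gaps (61, 61, 59, 61, 61, 62) track the month lengths.
The rule is the 11th of every 2 months.
November 2033: Nov 11 2033.
January 2034: Jan 11 2034.
Next: March 2034 → Mar 11 2034.

Nov 11 2033, Jan 11 2034, Mar 11 2034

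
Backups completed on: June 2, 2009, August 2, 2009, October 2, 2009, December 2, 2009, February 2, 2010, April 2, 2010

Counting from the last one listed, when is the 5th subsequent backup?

February 2, 2011

Each date is the 2nd; the gaps (61, 61, 61, 62, 59) track the month lengths.
The rule is the 2nd of every 2 months.
June 2010: June 2, 2010.
Next: August 2010 → August 2, 2010.
Next: October 2010 → October 2, 2010.
Next: December 2010 → December 2, 2010.
February 2011: February 2, 2011.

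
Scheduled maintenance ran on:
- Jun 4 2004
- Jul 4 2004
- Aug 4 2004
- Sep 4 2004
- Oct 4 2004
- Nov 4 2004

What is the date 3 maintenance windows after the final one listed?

Feb 4 2005

Each date is the 4th; the gaps (30, 31, 31, 30, 31) track the month lengths.
The rule is the 4th of each month.
December 2004: Dec 4 2004.
Next: January 2005 → Jan 4 2005.
February 2005: Feb 4 2005.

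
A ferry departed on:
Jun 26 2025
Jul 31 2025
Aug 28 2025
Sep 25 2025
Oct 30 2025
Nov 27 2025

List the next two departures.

All Thursdays; the gaps (35, 28, 28, 35, 28) vary with month length.
This is the last Thursday of each month.
Last Thursday of December 2025: Dec 25 2025.
January 2026 ends with Thursday Jan 29 2026.

Dec 25 2025, Jan 29 2026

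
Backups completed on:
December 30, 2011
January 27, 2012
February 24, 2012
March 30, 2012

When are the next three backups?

April 27, 2012; May 25, 2012; June 29, 2012

All Fridays; the gaps (28, 28, 35) vary with month length.
This is the last Friday of each month.
Last Friday of April 2012: April 27, 2012.
Last Friday of May 2012: May 25, 2012.
Last Friday of June 2012: June 29, 2012.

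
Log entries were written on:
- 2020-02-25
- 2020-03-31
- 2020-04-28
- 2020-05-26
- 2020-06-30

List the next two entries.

2020-07-28, 2020-08-25

Every date is a Tuesday; gaps 35, 28, 28, 35 days.
Each is the last Tuesday of its month (at least one falls on the 29th or later, ruling out '4th Tuesday').
Last Tuesday of July 2020: 2020-07-28.
Last Tuesday of August 2020: 2020-08-25.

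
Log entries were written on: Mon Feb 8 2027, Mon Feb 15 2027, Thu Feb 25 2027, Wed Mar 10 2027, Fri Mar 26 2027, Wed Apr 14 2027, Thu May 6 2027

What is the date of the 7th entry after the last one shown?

Thu Dec 30 2027

Intervals are 7, 10, 13, 16, 19, 22 days — an arithmetic progression with common difference 3.
Next gap: 25 days. Thu May 6 2027 + 25 days = Mon May 31 2027.
Next gap: 28 days. Mon May 31 2027 + 28 days = Mon Jun 28 2027.
Next gap: 31 days. Mon Jun 28 2027 + 31 days = Thu Jul 29 2027.
Next gap: 34 days. Thu Jul 29 2027 + 34 days = Wed Sep 1 2027.
Next gap: 37 days. Wed Sep 1 2027 + 37 days = Fri Oct 8 2027.
Next gap: 40 days. Fri Oct 8 2027 + 40 days = Wed Nov 17 2027.
Next gap: 43 days. Wed Nov 17 2027 + 43 days = Thu Dec 30 2027.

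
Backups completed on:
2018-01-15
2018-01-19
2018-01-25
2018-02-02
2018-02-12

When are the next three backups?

The spacing grows by 2 each time: 4, 6, 8, 10 days.
Next gap: 12 days. 2018-02-12 + 12 days = 2018-02-24.
Next gap: 14 days. 2018-02-24 + 14 days = 2018-03-10.
Next gap: 16 days. 2018-03-10 + 16 days = 2018-03-26.

2018-02-24, 2018-03-10, 2018-03-26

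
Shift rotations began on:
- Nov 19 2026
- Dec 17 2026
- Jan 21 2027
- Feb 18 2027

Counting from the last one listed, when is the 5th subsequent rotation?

Jul 15 2027

All dates are Thursdays, 28, 35, 28 days apart.
Specifically, the 3rd Thursday of each month.
March 2027 — 3rd Thursday is Mar 18 2027.
April 2027 — 3rd Thursday is Apr 15 2027.
May 2027 — 3rd Thursday is May 20 2027.
3rd Thursday of June 2027: Jun 17 2027.
3rd Thursday of July 2027: Jul 15 2027.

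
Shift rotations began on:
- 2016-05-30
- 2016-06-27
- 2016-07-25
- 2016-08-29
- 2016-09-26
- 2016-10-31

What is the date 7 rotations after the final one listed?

2017-05-29

Every date is a Monday; gaps 28, 28, 35, 28, 35 days.
Each is the last Monday of its month (at least one falls on the 29th or later, ruling out '4th Monday').
Last Monday of November 2016: 2016-11-28.
December 2016 ends with Monday 2016-12-26.
Last Monday of January 2017: 2017-01-30.
Last Monday of February 2017: 2017-02-27.
Last Monday of March 2017: 2017-03-27.
Last Monday of April 2017: 2017-04-24.
May 2017 ends with Monday 2017-05-29.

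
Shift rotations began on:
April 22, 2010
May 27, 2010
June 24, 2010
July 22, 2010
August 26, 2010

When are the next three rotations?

Gaps: 35, 28, 28, 35 days — a mix of 28 and 35. Every date is a Thursday.
Each is the 4th Thursday of its month.
September 2010 — 4th Thursday is September 23, 2010.
4th Thursday of October 2010: October 28, 2010.
November 2010 — 4th Thursday is November 25, 2010.

September 23, 2010; October 28, 2010; November 25, 2010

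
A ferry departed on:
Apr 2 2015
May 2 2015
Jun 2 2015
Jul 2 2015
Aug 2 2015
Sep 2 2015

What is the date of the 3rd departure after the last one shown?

Gaps: 30, 31, 30, 31, 31 days — not constant. Every event is on the 2nd of the month.
Pattern: the 2nd of each month.
October 2015: Oct 2 2015.
Next: November 2015 → Nov 2 2015.
December 2015: Dec 2 2015.

Dec 2 2015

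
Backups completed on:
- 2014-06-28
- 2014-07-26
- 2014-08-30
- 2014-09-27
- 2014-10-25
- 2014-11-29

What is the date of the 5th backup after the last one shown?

All Saturdays; the gaps (28, 35, 28, 28, 35) vary with month length.
This is the last Saturday of each month.
December 2014 ends with Saturday 2014-12-27.
January 2015 ends with Saturday 2015-01-31.
February 2015 ends with Saturday 2015-02-28.
Last Saturday of March 2015: 2015-03-28.
April 2015 ends with Saturday 2015-04-25.

2015-04-25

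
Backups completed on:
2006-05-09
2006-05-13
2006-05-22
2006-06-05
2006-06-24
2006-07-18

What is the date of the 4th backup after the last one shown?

Gaps: 4, 9, 14, 19, 24 days — each gap is 5 larger than the previous one.
Next gap: 29 days. 2006-07-18 + 29 days = 2006-08-16.
Next gap: 34 days. 2006-08-16 + 34 days = 2006-09-19.
Next gap: 39 days. 2006-09-19 + 39 days = 2006-10-28.
Next gap: 44 days. 2006-10-28 + 44 days = 2006-12-11.

2006-12-11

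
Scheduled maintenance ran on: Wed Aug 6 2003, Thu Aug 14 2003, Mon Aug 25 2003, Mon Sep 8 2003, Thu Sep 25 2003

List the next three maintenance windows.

Wed Oct 15 2003, Fri Nov 7 2003, Wed Dec 3 2003

Gaps: 8, 11, 14, 17 days — each gap is 3 larger than the previous one.
Next gap: 20 days. Thu Sep 25 2003 + 20 days = Wed Oct 15 2003.
Next gap: 23 days. Wed Oct 15 2003 + 23 days = Fri Nov 7 2003.
Next gap: 26 days. Fri Nov 7 2003 + 26 days = Wed Dec 3 2003.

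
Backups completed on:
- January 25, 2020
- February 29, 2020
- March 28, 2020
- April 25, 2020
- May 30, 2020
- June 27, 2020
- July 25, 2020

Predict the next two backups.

Every date is a Saturday; gaps 35, 28, 28, 35, 28, 28 days.
Each is the last Saturday of its month (at least one falls on the 29th or later, ruling out '4th Saturday').
August 2020 ends with Saturday August 29, 2020.
Last Saturday of September 2020: September 26, 2020.

August 29, 2020; September 26, 2020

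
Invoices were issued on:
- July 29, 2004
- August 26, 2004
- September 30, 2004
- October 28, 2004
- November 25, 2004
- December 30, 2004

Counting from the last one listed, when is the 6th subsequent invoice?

June 30, 2005

Every date is a Thursday; gaps 28, 35, 28, 28, 35 days.
Each is the last Thursday of its month (at least one falls on the 29th or later, ruling out '4th Thursday').
Last Thursday of January 2005: January 27, 2005.
Last Thursday of February 2005: February 24, 2005.
Last Thursday of March 2005: March 31, 2005.
April 2005 ends with Thursday April 28, 2005.
May 2005 ends with Thursday May 26, 2005.
June 2005 ends with Thursday June 30, 2005.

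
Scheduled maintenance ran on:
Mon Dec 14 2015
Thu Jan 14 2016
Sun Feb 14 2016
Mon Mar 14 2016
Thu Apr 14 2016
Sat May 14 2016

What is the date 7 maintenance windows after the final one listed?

Gaps: 31, 31, 29, 31, 30 days — not constant. Every event is on the 14th of the month.
Pattern: the 14th of each month.
Next: June 2016 → Tue Jun 14 2016.
Next: July 2016 → Thu Jul 14 2016.
August 2016: Sun Aug 14 2016.
September 2016: Wed Sep 14 2016.
October 2016: Fri Oct 14 2016.
Next: November 2016 → Mon Nov 14 2016.
Next: December 2016 → Wed Dec 14 2016.

Wed Dec 14 2016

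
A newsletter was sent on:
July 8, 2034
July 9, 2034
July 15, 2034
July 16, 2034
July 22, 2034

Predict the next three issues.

Gaps: 1, 6, 1, 6 days — not constant, but cyclic with period 2.
The events fall on every Saturday and Sunday.
Next Sunday: July 23, 2034.
Next Saturday: July 29, 2034.
The following Sunday is July 30, 2034.

July 23, 2034; July 29, 2034; July 30, 2034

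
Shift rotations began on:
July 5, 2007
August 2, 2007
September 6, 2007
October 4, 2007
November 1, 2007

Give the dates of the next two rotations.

These are Thursdays at 28- or 35-day spacing (28, 35, 28, 28).
The pattern: 1st Thursday of the month.
1st Thursday of December 2007: December 6, 2007.
1st Thursday of January 2008: January 3, 2008.

December 6, 2007; January 3, 2008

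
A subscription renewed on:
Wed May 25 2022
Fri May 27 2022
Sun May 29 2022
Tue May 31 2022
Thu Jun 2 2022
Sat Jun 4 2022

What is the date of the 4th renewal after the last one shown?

Gaps between consecutive events: 2, 2, 2, 2, 2 days — a constant 2-day interval.
Sat Jun 4 2022 + 2 days = Mon Jun 6 2022.
Mon Jun 6 2022 + 2 days = Wed Jun 8 2022.
Wed Jun 8 2022 + 2 days = Fri Jun 10 2022.
Fri Jun 10 2022 + 2 days = Sun Jun 12 2022.

Sun Jun 12 2022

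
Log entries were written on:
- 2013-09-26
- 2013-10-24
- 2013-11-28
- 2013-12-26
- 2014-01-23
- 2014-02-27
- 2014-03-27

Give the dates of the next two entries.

All dates are Thursdays, 28, 35, 28, 28, 35, 28 days apart.
Specifically, the 4th Thursday of each month.
4th Thursday of April 2014: 2014-04-24.
4th Thursday of May 2014: 2014-05-22.

2014-04-24, 2014-05-22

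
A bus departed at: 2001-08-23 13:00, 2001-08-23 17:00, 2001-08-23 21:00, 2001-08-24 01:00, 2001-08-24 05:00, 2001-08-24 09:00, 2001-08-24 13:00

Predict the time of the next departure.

The interval is a steady 4 hours (4, 4, 4, 4, 4, 4).
2001-08-24 13:00 + 4 h = 2001-08-24 17:00.

2001-08-24 17:00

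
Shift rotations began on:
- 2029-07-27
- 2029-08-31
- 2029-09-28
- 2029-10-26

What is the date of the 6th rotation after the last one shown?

These are Fridays with 35, 28, 28-day gaps.
Each is the final Friday of its month — 2029-08-31 is past the 28th, so '4th Friday' doesn't fit.
November 2029 ends with Friday 2029-11-30.
Last Friday of December 2029: 2029-12-28.
January 2030 ends with Friday 2030-01-25.
February 2030 ends with Friday 2030-02-22.
March 2030 ends with Friday 2030-03-29.
Last Friday of April 2030: 2030-04-26.

2030-04-26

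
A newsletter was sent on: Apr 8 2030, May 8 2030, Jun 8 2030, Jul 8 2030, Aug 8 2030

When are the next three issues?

Each date is the 8th; the gaps (30, 31, 30, 31) track the month lengths.
The rule is the 8th of each month.
Next: September 2030 → Sep 8 2030.
October 2030: Oct 8 2030.
Next: November 2030 → Nov 8 2030.

Sep 8 2030, Oct 8 2030, Nov 8 2030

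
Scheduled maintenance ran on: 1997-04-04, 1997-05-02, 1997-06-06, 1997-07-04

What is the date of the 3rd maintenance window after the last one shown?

1997-10-03

Gaps: 28, 35, 28 days — a mix of 28 and 35. Every date is a Friday.
Each is the 1st Friday of its month.
1st Friday of August 1997: 1997-08-01.
1st Friday of September 1997: 1997-09-05.
October 1997 — 1st Friday is 1997-10-03.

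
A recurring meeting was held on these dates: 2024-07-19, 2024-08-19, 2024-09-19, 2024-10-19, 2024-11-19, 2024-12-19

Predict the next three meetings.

2025-01-19, 2025-02-19, 2025-03-19

The day-of-month is always 19 (31, 31, 30, 31, 30 days between events).
So this recurs on the 19th of each month.
January 2025: 2025-01-19.
February 2025: 2025-02-19.
March 2025: 2025-03-19.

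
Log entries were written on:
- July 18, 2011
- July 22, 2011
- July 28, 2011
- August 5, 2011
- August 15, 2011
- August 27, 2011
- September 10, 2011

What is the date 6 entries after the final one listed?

January 14, 2012

Intervals are 4, 6, 8, 10, 12, 14 days — an arithmetic progression with common difference 2.
Next gap: 16 days. September 10, 2011 + 16 days = September 26, 2011.
Next gap: 18 days. September 26, 2011 + 18 days = October 14, 2011.
Next gap: 20 days. October 14, 2011 + 20 days = November 3, 2011.
Next gap: 22 days. November 3, 2011 + 22 days = November 25, 2011.
Next gap: 24 days. November 25, 2011 + 24 days = December 19, 2011.
Next gap: 26 days. December 19, 2011 + 26 days = January 14, 2012.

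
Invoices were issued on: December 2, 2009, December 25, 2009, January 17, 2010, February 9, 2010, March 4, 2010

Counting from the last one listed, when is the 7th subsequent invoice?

August 12, 2010

Every event comes 23 days after the last (23, 23, 23, 23).
March 4, 2010 + 23 days = March 27, 2010.
March 27, 2010 + 23 days = April 19, 2010.
April 19, 2010 + 23 days = May 12, 2010.
May 12, 2010 + 23 days = June 4, 2010.
June 4, 2010 + 23 days = June 27, 2010.
June 27, 2010 + 23 days = July 20, 2010.
July 20, 2010 + 23 days = August 12, 2010.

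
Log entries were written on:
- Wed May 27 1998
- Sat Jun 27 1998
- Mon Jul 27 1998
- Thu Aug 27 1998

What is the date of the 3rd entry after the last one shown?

Gaps: 31, 30, 31 days — not constant. Every event is on the 27th of the month.
Pattern: the 27th of each month.
Next: September 1998 → Sun Sep 27 1998.
October 1998: Tue Oct 27 1998.
November 1998: Fri Nov 27 1998.

Fri Nov 27 1998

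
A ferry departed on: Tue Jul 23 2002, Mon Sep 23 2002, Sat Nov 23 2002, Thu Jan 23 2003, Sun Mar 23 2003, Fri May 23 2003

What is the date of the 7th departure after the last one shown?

The day-of-month is always 23 (62, 61, 61, 59, 61 days between events).
So this recurs on the 23rd of every 2 months.
July 2003: Wed Jul 23 2003.
Next: September 2003 → Tue Sep 23 2003.
November 2003: Sun Nov 23 2003.
January 2004: Fri Jan 23 2004.
March 2004: Tue Mar 23 2004.
May 2004: Sun May 23 2004.
July 2004: Fri Jul 23 2004.

Fri Jul 23 2004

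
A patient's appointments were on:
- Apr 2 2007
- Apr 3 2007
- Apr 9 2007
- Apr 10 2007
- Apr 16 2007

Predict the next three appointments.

Every event lands on a Monday or Tuesday (gaps cycle 1, 6, 1, 6).
So the schedule is: every Monday and Tuesday.
Next Tuesday: Apr 17 2007.
Next Monday: Apr 23 2007.
Next Tuesday: Apr 24 2007.

Apr 17 2007, Apr 23 2007, Apr 24 2007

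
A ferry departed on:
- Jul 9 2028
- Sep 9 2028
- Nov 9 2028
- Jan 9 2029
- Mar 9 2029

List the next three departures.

Each date is the 9th; the gaps (62, 61, 61, 59) track the month lengths.
The rule is the 9th of every 2 months.
May 2029: May 9 2029.
July 2029: Jul 9 2029.
Next: September 2029 → Sep 9 2029.

May 9 2029, Jul 9 2029, Sep 9 2029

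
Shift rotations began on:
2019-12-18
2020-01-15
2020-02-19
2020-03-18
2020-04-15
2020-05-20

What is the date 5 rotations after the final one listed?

All dates are Wednesdays, 28, 35, 28, 28, 35 days apart.
Specifically, the 3rd Wednesday of each month.
June 2020 — 3rd Wednesday is 2020-06-17.
3rd Wednesday of July 2020: 2020-07-15.
3rd Wednesday of August 2020: 2020-08-19.
September 2020 — 3rd Wednesday is 2020-09-16.
October 2020 — 3rd Wednesday is 2020-10-21.

2020-10-21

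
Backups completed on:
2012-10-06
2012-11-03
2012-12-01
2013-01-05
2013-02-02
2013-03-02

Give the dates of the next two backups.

Gaps: 28, 28, 35, 28, 28 days — a mix of 28 and 35. Every date is a Saturday.
Each is the 1st Saturday of its month.
April 2013 — 1st Saturday is 2013-04-06.
May 2013 — 1st Saturday is 2013-05-04.

2013-04-06, 2013-05-04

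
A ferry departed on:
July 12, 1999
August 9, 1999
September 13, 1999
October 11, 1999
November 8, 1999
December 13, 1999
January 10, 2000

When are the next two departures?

February 14, 2000; March 13, 2000

These are Mondays at 28- or 35-day spacing (28, 35, 28, 28, 35, 28).
The pattern: 2nd Monday of the month.
2nd Monday of February 2000: February 14, 2000.
2nd Monday of March 2000: March 13, 2000.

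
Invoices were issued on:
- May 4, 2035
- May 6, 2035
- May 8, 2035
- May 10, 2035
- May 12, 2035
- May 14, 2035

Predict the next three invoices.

May 16, 2035; May 18, 2035; May 20, 2035

Every event comes 2 days after the last (2, 2, 2, 2, 2).
May 14, 2035 + 2 days = May 16, 2035.
May 16, 2035 + 2 days = May 18, 2035.
May 18, 2035 + 2 days = May 20, 2035.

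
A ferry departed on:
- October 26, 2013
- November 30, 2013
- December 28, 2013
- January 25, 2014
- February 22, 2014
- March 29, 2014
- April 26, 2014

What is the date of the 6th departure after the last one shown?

October 25, 2014

Every date is a Saturday; gaps 35, 28, 28, 28, 35, 28 days.
Each is the last Saturday of its month (at least one falls on the 29th or later, ruling out '4th Saturday').
May 2014 ends with Saturday May 31, 2014.
June 2014 ends with Saturday June 28, 2014.
July 2014 ends with Saturday July 26, 2014.
Last Saturday of August 2014: August 30, 2014.
Last Saturday of September 2014: September 27, 2014.
Last Saturday of October 2014: October 25, 2014.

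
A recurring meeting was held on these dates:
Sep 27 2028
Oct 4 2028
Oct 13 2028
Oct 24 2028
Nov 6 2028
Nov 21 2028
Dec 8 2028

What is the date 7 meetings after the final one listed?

Jun 1 2029

Gaps: 7, 9, 11, 13, 15, 17 days — each gap is 2 larger than the previous one.
Next gap: 19 days. Dec 8 2028 + 19 days = Dec 27 2028.
Next gap: 21 days. Dec 27 2028 + 21 days = Jan 17 2029.
Next gap: 23 days. Jan 17 2029 + 23 days = Feb 9 2029.
Next gap: 25 days. Feb 9 2029 + 25 days = Mar 6 2029.
Next gap: 27 days. Mar 6 2029 + 27 days = Apr 2 2029.
Next gap: 29 days. Apr 2 2029 + 29 days = May 1 2029.
Next gap: 31 days. May 1 2029 + 31 days = Jun 1 2029.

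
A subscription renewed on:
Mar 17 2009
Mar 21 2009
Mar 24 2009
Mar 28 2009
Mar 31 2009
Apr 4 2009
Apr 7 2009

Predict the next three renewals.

Apr 11 2009, Apr 14 2009, Apr 18 2009

Every event lands on a Tuesday or Saturday (gaps cycle 4, 3, 4, 3, 4, 3).
So the schedule is: every Tuesday and Saturday.
The following Saturday is Apr 11 2009.
Next Tuesday: Apr 14 2009.
Next Saturday: Apr 18 2009.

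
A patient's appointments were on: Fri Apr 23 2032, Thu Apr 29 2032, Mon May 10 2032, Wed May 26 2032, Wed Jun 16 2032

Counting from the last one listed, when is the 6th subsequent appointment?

Gaps: 6, 11, 16, 21 days — each gap is 5 larger than the previous one.
Next gap: 26 days. Wed Jun 16 2032 + 26 days = Mon Jul 12 2032.
Next gap: 31 days. Mon Jul 12 2032 + 31 days = Thu Aug 12 2032.
Next gap: 36 days. Thu Aug 12 2032 + 36 days = Fri Sep 17 2032.
Next gap: 41 days. Fri Sep 17 2032 + 41 days = Thu Oct 28 2032.
Next gap: 46 days. Thu Oct 28 2032 + 46 days = Mon Dec 13 2032.
Next gap: 51 days. Mon Dec 13 2032 + 51 days = Wed Feb 2 2033.

Wed Feb 2 2033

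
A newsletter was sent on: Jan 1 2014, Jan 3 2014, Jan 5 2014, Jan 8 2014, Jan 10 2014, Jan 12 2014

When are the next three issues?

Jan 15 2014, Jan 17 2014, Jan 19 2014

Gaps: 2, 2, 3, 2, 2 days — not constant, but cyclic with period 3.
The events fall on every Wednesday, Friday and Sunday.
Next Wednesday: Jan 15 2014.
The following Friday is Jan 17 2014.
The following Sunday is Jan 19 2014.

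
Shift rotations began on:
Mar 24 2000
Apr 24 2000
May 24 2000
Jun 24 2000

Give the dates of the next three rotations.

Jul 24 2000, Aug 24 2000, Sep 24 2000

Each date is the 24th; the gaps (31, 30, 31) track the month lengths.
The rule is the 24th of each month.
July 2000: Jul 24 2000.
August 2000: Aug 24 2000.
Next: September 2000 → Sep 24 2000.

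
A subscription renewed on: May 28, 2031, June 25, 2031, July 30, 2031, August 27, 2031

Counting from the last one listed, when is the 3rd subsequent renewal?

November 26, 2031

Every date is a Wednesday; gaps 28, 35, 28 days.
Each is the last Wednesday of its month (at least one falls on the 29th or later, ruling out '4th Wednesday').
Last Wednesday of September 2031: September 24, 2031.
Last Wednesday of October 2031: October 29, 2031.
November 2031 ends with Wednesday November 26, 2031.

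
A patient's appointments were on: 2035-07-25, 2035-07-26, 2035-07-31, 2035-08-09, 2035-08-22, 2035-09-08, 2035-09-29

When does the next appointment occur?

Gaps: 1, 5, 9, 13, 17, 21 days — each gap is 4 larger than the previous one.
Next gap: 25 days. 2035-09-29 + 25 days = 2035-10-24.

2035-10-24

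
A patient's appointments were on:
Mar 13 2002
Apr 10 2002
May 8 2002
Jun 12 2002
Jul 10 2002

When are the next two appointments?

Aug 14 2002, Sep 11 2002

These are Wednesdays at 28- or 35-day spacing (28, 28, 35, 28).
The pattern: 2nd Wednesday of the month.
2nd Wednesday of August 2002: Aug 14 2002.
2nd Wednesday of September 2002: Sep 11 2002.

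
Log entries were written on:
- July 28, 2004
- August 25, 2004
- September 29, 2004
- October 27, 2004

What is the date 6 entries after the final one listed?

April 27, 2005

All Wednesdays; the gaps (28, 35, 28) vary with month length.
This is the last Wednesday of each month.
Last Wednesday of November 2004: November 24, 2004.
Last Wednesday of December 2004: December 29, 2004.
January 2005 ends with Wednesday January 26, 2005.
February 2005 ends with Wednesday February 23, 2005.
Last Wednesday of March 2005: March 30, 2005.
Last Wednesday of April 2005: April 27, 2005.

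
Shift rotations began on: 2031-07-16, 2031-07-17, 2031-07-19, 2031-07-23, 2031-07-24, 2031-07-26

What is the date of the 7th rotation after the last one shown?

2031-08-13

Gaps: 1, 2, 4, 1, 2 days — not constant, but cyclic with period 3.
The events fall on every Wednesday, Thursday and Saturday.
Next Wednesday: 2031-07-30.
The following Thursday is 2031-07-31.
The following Saturday is 2031-08-02.
The following Wednesday is 2031-08-06.
Next Thursday: 2031-08-07.
Next Saturday: 2031-08-09.
Next Wednesday: 2031-08-13.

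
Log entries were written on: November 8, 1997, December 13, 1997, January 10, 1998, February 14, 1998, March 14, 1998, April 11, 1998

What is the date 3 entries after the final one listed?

Gaps: 35, 28, 35, 28, 28 days — a mix of 28 and 35. Every date is a Saturday.
Each is the 2nd Saturday of its month.
2nd Saturday of May 1998: May 9, 1998.
2nd Saturday of June 1998: June 13, 1998.
July 1998 — 2nd Saturday is July 11, 1998.

July 11, 1998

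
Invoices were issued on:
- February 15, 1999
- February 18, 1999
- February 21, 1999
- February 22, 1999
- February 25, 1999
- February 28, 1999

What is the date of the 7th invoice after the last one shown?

The gap pattern 3, 3, 1, 3, 3 repeats every 3 events.
These are the Mondays, Thursdays and Sundays of each week.
The following Monday is March 1, 1999.
The following Thursday is March 4, 1999.
The following Sunday is March 7, 1999.
The following Monday is March 8, 1999.
Next Thursday: March 11, 1999.
Next Sunday: March 14, 1999.
The following Monday is March 15, 1999.

March 15, 1999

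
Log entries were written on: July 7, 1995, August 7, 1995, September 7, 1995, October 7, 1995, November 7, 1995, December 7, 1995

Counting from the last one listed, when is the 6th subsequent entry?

Gaps: 31, 31, 30, 31, 30 days — not constant. Every event is on the 7th of the month.
Pattern: the 7th of each month.
January 1996: January 7, 1996.
Next: February 1996 → February 7, 1996.
March 1996: March 7, 1996.
April 1996: April 7, 1996.
Next: May 1996 → May 7, 1996.
Next: June 1996 → June 7, 1996.

June 7, 1996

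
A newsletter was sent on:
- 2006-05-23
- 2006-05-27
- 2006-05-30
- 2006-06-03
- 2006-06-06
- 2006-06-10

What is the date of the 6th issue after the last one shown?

2006-07-01

Every event lands on a Tuesday or Saturday (gaps cycle 4, 3, 4, 3, 4).
So the schedule is: every Tuesday and Saturday.
The following Tuesday is 2006-06-13.
The following Saturday is 2006-06-17.
Next Tuesday: 2006-06-20.
The following Saturday is 2006-06-24.
Next Tuesday: 2006-06-27.
Next Saturday: 2006-07-01.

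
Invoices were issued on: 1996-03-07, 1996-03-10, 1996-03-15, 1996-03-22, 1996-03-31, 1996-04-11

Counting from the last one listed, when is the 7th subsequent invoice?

Intervals are 3, 5, 7, 9, 11 days — an arithmetic progression with common difference 2.
Next gap: 13 days. 1996-04-11 + 13 days = 1996-04-24.
Next gap: 15 days. 1996-04-24 + 15 days = 1996-05-09.
Next gap: 17 days. 1996-05-09 + 17 days = 1996-05-26.
Next gap: 19 days. 1996-05-26 + 19 days = 1996-06-14.
Next gap: 21 days. 1996-06-14 + 21 days = 1996-07-05.
Next gap: 23 days. 1996-07-05 + 23 days = 1996-07-28.
Next gap: 25 days. 1996-07-28 + 25 days = 1996-08-22.

1996-08-22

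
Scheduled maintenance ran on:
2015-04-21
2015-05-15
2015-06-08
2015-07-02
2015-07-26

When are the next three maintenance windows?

2015-08-19, 2015-09-12, 2015-10-06

Gaps between consecutive events: 24, 24, 24, 24 days — a constant 24-day interval.
2015-07-26 + 24 days = 2015-08-19.
2015-08-19 + 24 days = 2015-09-12.
2015-09-12 + 24 days = 2015-10-06.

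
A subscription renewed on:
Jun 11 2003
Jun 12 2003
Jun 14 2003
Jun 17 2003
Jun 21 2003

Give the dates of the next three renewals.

Intervals are 1, 2, 3, 4 days — an arithmetic progression with common difference 1.
Next gap: 5 days. Jun 21 2003 + 5 days = Jun 26 2003.
Next gap: 6 days. Jun 26 2003 + 6 days = Jul 2 2003.
Next gap: 7 days. Jul 2 2003 + 7 days = Jul 9 2003.

Jun 26 2003, Jul 2 2003, Jul 9 2003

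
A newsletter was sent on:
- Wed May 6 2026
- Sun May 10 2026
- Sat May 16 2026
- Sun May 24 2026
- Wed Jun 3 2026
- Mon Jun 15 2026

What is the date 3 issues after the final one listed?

The spacing grows by 2 each time: 4, 6, 8, 10, 12 days.
Next gap: 14 days. Mon Jun 15 2026 + 14 days = Mon Jun 29 2026.
Next gap: 16 days. Mon Jun 29 2026 + 16 days = Wed Jul 15 2026.
Next gap: 18 days. Wed Jul 15 2026 + 18 days = Sun Aug 2 2026.

Sun Aug 2 2026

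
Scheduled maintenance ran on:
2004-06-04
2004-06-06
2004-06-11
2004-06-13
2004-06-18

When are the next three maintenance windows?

The gap pattern 2, 5, 2, 5 repeats every 2 events.
These are the Fridays and Sundays of each week.
The following Sunday is 2004-06-20.
Next Friday: 2004-06-25.
Next Sunday: 2004-06-27.

2004-06-20, 2004-06-25, 2004-06-27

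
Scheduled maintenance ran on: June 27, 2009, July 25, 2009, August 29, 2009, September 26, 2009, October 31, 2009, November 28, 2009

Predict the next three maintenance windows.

Every date is a Saturday; gaps 28, 35, 28, 35, 28 days.
Each is the last Saturday of its month (at least one falls on the 29th or later, ruling out '4th Saturday').
Last Saturday of December 2009: December 26, 2009.
January 2010 ends with Saturday January 30, 2010.
Last Saturday of February 2010: February 27, 2010.

December 26, 2009; January 30, 2010; February 27, 2010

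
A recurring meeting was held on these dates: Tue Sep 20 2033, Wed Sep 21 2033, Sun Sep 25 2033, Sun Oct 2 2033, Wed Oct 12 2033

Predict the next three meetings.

The spacing grows by 3 each time: 1, 4, 7, 10 days.
Next gap: 13 days. Wed Oct 12 2033 + 13 days = Tue Oct 25 2033.
Next gap: 16 days. Tue Oct 25 2033 + 16 days = Thu Nov 10 2033.
Next gap: 19 days. Thu Nov 10 2033 + 19 days = Tue Nov 29 2033.

Tue Oct 25 2033, Thu Nov 10 2033, Tue Nov 29 2033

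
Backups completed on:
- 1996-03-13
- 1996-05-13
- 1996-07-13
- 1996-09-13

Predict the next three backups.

The day-of-month is always 13 (61, 61, 62 days between events).
So this recurs on the 13th of every 2 months.
November 1996: 1996-11-13.
Next: January 1997 → 1997-01-13.
Next: March 1997 → 1997-03-13.

1996-11-13, 1997-01-13, 1997-03-13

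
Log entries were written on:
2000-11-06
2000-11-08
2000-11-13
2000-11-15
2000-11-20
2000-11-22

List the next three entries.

Gaps: 2, 5, 2, 5, 2 days — not constant, but cyclic with period 2.
The events fall on every Monday and Wednesday.
The following Monday is 2000-11-27.
The following Wednesday is 2000-11-29.
The following Monday is 2000-12-04.

2000-11-27, 2000-11-29, 2000-12-04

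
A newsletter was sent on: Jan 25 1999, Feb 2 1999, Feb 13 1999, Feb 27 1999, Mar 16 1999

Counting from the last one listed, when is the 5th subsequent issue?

Jul 24 1999

Intervals are 8, 11, 14, 17 days — an arithmetic progression with common difference 3.
Next gap: 20 days. Mar 16 1999 + 20 days = Apr 5 1999.
Next gap: 23 days. Apr 5 1999 + 23 days = Apr 28 1999.
Next gap: 26 days. Apr 28 1999 + 26 days = May 24 1999.
Next gap: 29 days. May 24 1999 + 29 days = Jun 22 1999.
Next gap: 32 days. Jun 22 1999 + 32 days = Jul 24 1999.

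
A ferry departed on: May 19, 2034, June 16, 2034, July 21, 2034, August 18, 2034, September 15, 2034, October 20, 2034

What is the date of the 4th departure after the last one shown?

All dates are Fridays, 28, 35, 28, 28, 35 days apart.
Specifically, the 3rd Friday of each month.
November 2034 — 3rd Friday is November 17, 2034.
December 2034 — 3rd Friday is December 15, 2034.
January 2035 — 3rd Friday is January 19, 2035.
February 2035 — 3rd Friday is February 16, 2035.

February 16, 2035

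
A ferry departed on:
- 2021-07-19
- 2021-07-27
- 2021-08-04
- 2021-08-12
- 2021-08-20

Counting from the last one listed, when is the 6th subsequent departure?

The spacing is 8, 8, 8, 8 days — always 8 days.
2021-08-20 + 8 days = 2021-08-28.
2021-08-28 + 8 days = 2021-09-05.
2021-09-05 + 8 days = 2021-09-13.
2021-09-13 + 8 days = 2021-09-21.
2021-09-21 + 8 days = 2021-09-29.
2021-09-29 + 8 days = 2021-10-07.

2021-10-07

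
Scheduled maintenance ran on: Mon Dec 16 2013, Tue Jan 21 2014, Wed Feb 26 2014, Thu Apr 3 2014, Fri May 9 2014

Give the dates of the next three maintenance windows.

Sat Jun 14 2014, Sun Jul 20 2014, Mon Aug 25 2014

Gaps between consecutive events: 36, 36, 36, 36 days — a constant 36-day interval.
Fri May 9 2014 + 36 days = Sat Jun 14 2014.
Sat Jun 14 2014 + 36 days = Sun Jul 20 2014.
Sun Jul 20 2014 + 36 days = Mon Aug 25 2014.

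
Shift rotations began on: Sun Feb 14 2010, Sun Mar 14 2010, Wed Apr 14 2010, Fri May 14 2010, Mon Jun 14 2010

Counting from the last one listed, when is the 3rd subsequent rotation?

Tue Sep 14 2010

Each date is the 14th; the gaps (28, 31, 30, 31) track the month lengths.
The rule is the 14th of each month.
July 2010: Wed Jul 14 2010.
August 2010: Sat Aug 14 2010.
September 2010: Tue Sep 14 2010.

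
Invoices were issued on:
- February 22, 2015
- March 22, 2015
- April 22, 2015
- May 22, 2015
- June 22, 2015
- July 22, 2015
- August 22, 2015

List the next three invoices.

Gaps: 28, 31, 30, 31, 30, 31 days — not constant. Every event is on the 22nd of the month.
Pattern: the 22nd of each month.
Next: September 2015 → September 22, 2015.
Next: October 2015 → October 22, 2015.
November 2015: November 22, 2015.

September 22, 2015; October 22, 2015; November 22, 2015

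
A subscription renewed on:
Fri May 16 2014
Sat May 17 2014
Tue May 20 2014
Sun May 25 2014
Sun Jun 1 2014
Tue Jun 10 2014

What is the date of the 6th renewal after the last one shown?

Sun Sep 14 2014

Intervals are 1, 3, 5, 7, 9 days — an arithmetic progression with common difference 2.
Next gap: 11 days. Tue Jun 10 2014 + 11 days = Sat Jun 21 2014.
Next gap: 13 days. Sat Jun 21 2014 + 13 days = Fri Jul 4 2014.
Next gap: 15 days. Fri Jul 4 2014 + 15 days = Sat Jul 19 2014.
Next gap: 17 days. Sat Jul 19 2014 + 17 days = Tue Aug 5 2014.
Next gap: 19 days. Tue Aug 5 2014 + 19 days = Sun Aug 24 2014.
Next gap: 21 days. Sun Aug 24 2014 + 21 days = Sun Sep 14 2014.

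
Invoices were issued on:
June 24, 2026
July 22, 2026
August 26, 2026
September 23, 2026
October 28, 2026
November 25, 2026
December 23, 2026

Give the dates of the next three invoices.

These are Wednesdays at 28- or 35-day spacing (28, 35, 28, 35, 28, 28).
The pattern: 4th Wednesday of the month.
4th Wednesday of January 2027: January 27, 2027.
4th Wednesday of February 2027: February 24, 2027.
4th Wednesday of March 2027: March 24, 2027.

January 27, 2027; February 24, 2027; March 24, 2027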